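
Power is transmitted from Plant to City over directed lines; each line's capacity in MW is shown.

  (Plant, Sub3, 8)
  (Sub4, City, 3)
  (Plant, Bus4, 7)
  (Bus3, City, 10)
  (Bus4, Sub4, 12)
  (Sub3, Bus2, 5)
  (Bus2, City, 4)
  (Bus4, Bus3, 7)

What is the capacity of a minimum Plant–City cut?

Augment Plant→Bus4→Sub4→City: bottleneck 3, flow now 3.
Augment Plant→Bus4→Bus3→City: bottleneck 4, flow now 7.
Augment Plant→Sub3→Bus2→City: bottleneck 4, flow now 11.
No augmenting path remains; maximum flow = 11.
By max-flow min-cut, the minimum cut capacity equals the max flow.
In the residual graph, reachable from Plant: {Plant, Sub3, Bus2}.
Min-cut edges: Plant→Bus4 (7), Bus2→City (4); capacity 7 + 4 = 11.

11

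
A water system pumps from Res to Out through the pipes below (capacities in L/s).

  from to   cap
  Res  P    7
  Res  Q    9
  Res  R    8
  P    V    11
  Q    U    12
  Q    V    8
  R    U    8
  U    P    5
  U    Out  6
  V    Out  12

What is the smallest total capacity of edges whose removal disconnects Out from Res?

18

Augment Res→P→V→Out: bottleneck 7, flow now 7.
Augment Res→Q→U→Out: bottleneck 6, flow now 13.
Augment Res→Q→V→Out: bottleneck 3, flow now 16.
Augment Res→R→U→P→V→Out: bottleneck 2, flow now 18.
No augmenting path remains; maximum flow = 18.
By max-flow min-cut, the minimum cut capacity equals the max flow.
In the residual graph, reachable from Res: {Res, P, Q, R, U, V}.
Min-cut edges: U→Out (6), V→Out (12); capacity 6 + 12 = 18.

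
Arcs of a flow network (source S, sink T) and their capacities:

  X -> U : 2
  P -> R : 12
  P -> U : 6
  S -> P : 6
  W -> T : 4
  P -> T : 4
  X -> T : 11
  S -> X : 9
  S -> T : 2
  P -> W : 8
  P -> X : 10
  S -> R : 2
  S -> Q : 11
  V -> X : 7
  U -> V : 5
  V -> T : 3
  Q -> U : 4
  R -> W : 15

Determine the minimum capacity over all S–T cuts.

23

Augment S→T: bottleneck 2, flow now 2.
Augment S→P→T: bottleneck 4, flow now 6.
Augment S→X→T: bottleneck 9, flow now 15.
Augment S→P→W→T: bottleneck 2, flow now 17.
Augment S→R→W→T: bottleneck 2, flow now 19.
Augment S→Q→U→V→T: bottleneck 3, flow now 22.
Augment S→Q→U→V→X→T: bottleneck 1, flow now 23.
No augmenting path remains; maximum flow = 23.
By max-flow min-cut, the minimum cut capacity equals the max flow.
In the residual graph, reachable from S: {S, Q}.
Min-cut edges: S→P (6), S→R (2), S→X (9), S→T (2), Q→U (4); capacity 6 + 2 + 9 + 2 + 4 = 23.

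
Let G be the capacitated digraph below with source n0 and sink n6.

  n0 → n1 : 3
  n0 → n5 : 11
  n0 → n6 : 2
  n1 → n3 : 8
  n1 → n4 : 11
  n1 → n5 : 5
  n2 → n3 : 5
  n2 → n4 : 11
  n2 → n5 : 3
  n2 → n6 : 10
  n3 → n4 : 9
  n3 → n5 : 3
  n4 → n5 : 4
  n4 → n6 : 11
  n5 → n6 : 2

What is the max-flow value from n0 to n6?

7

Augment n0→n6: bottleneck 2, flow now 2.
Augment n0→n5→n6: bottleneck 2, flow now 4.
Augment n0→n1→n4→n6: bottleneck 3, flow now 7.
No augmenting path remains; maximum flow = 7.
In the residual graph, reachable from n0: {n0, n5}.
Min-cut edges: n0→n1 (3), n0→n6 (2), n5→n6 (2); capacity 3 + 2 + 2 = 7.
This cut is saturated, so no flow can exceed 7.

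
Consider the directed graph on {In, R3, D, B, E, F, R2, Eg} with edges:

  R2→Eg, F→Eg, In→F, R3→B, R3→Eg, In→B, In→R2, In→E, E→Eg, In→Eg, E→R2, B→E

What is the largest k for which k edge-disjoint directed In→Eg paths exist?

4

Assign every edge capacity 1; by Menger, the answer equals the max flow.
Path In→Eg (+1); total 1.
Path In→E→Eg (+1); total 2.
Path In→F→Eg (+1); total 3.
Path In→R2→Eg (+1); total 4.
No residual In→Eg path; max flow = 4.
Certifying cut of size 4: {E→Eg, In→Eg, In→F, R2→Eg}.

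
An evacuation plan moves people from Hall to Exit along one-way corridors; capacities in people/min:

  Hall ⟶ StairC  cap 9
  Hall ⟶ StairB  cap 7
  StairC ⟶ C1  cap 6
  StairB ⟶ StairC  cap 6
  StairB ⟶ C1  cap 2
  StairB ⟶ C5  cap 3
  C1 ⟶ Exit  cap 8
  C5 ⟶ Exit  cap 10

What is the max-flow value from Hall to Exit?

Augment Hall→StairC→C1→Exit: bottleneck 6, flow now 6.
Augment Hall→StairB→C1→Exit: bottleneck 2, flow now 8.
Augment Hall→StairB→C5→Exit: bottleneck 3, flow now 11.
No augmenting path remains; maximum flow = 11.
In the residual graph, reachable from Hall: {Hall, StairC, StairB}.
Min-cut edges: StairC→C1 (6), StairB→C1 (2), StairB→C5 (3); capacity 6 + 2 + 3 = 11.
This cut is saturated, so no flow can exceed 11.

11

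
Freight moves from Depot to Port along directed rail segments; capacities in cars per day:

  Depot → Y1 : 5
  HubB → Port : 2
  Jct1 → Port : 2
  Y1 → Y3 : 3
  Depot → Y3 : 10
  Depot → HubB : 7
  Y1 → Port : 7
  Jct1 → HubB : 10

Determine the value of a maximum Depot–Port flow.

7

Augment Depot→Y1→Port: bottleneck 5, flow now 5.
Augment Depot→HubB→Port: bottleneck 2, flow now 7.
No augmenting path remains; maximum flow = 7.
In the residual graph, reachable from Depot: {Depot, Y3, HubB}.
Min-cut edges: Depot→Y1 (5), HubB→Port (2); capacity 5 + 2 = 7.
This cut is saturated, so no flow can exceed 7.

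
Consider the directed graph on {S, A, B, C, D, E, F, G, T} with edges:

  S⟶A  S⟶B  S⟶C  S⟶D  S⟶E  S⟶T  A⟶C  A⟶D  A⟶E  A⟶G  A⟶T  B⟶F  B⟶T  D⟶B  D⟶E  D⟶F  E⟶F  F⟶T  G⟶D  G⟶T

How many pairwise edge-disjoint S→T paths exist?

Assign every edge capacity 1; by Menger, the answer equals the max flow.
Path S→T (+1); total 1.
Path S→A→T (+1); total 2.
Path S→B→T (+1); total 3.
Path S→D→F→T (+1); total 4.
No residual S→T path; max flow = 4.
Certifying cut of size 4: {B→T, F→T, S→A, S→T}.

4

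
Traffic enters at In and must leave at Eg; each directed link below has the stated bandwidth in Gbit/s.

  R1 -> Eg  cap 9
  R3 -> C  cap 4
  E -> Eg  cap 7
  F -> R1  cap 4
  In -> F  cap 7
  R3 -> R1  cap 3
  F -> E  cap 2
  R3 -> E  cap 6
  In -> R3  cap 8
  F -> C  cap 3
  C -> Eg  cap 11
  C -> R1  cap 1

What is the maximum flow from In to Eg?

Augment In→R3→E→Eg: bottleneck 6, flow now 6.
Augment In→R3→C→Eg: bottleneck 2, flow now 8.
Augment In→F→E→Eg: bottleneck 1, flow now 9.
Augment In→F→C→Eg: bottleneck 3, flow now 12.
Augment In→F→R1→Eg: bottleneck 3, flow now 15.
No augmenting path remains; maximum flow = 15.
In the residual graph, reachable from In: {In}.
Min-cut edges: In→R3 (8), In→F (7); capacity 8 + 7 = 15.
This cut is saturated, so no flow can exceed 15.

15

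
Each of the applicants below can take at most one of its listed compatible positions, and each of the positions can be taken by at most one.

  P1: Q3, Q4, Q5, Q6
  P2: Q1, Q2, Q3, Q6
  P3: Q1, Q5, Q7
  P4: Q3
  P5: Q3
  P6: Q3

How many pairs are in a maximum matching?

4

Unit-capacity flow: source→left, listed edges, right→sink; max matching = max flow.
Augmenting path P1→Q3 (+1); matched 1.
Augmenting path P2→Q1 (+1); matched 2.
Augmenting path P3→Q5 (+1); matched 3.
Augmenting path P4→Q3→P1→Q4 (+1); matched 4.
No augmenting path remains; maximum matching = 4.
König certificate: {P1, P2, P3, Q3} is a vertex cover of size 4 (every listed pair touches it), so no matching can be larger.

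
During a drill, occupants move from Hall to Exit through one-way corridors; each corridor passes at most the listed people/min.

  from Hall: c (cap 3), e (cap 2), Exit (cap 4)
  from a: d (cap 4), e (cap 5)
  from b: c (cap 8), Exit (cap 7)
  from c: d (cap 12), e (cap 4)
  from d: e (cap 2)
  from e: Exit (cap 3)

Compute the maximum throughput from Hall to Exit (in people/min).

7

Augment Hall→Exit: bottleneck 4, flow now 4.
Augment Hall→e→Exit: bottleneck 2, flow now 6.
Augment Hall→c→e→Exit: bottleneck 1, flow now 7.
No augmenting path remains; maximum flow = 7.
In the residual graph, reachable from Hall: {Hall, c, d, e}.
Min-cut edges: Hall→Exit (4), e→Exit (3); capacity 4 + 3 = 7.
This cut is saturated, so no flow can exceed 7.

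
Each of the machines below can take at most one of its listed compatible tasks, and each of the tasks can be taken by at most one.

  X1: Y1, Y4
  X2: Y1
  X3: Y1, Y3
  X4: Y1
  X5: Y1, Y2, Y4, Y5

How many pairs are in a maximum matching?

4

Unit-capacity flow: source→left, listed edges, right→sink; max matching = max flow.
Augmenting path X1→Y1 (+1); matched 1.
Augmenting path X3→Y3 (+1); matched 2.
Augmenting path X5→Y2 (+1); matched 3.
Augmenting path X2→Y1→X1→Y4 (+1); matched 4.
No augmenting path remains; maximum matching = 4.
König certificate: {X1, X3, X5, Y1} is a vertex cover of size 4 (every listed pair touches it), so no matching can be larger.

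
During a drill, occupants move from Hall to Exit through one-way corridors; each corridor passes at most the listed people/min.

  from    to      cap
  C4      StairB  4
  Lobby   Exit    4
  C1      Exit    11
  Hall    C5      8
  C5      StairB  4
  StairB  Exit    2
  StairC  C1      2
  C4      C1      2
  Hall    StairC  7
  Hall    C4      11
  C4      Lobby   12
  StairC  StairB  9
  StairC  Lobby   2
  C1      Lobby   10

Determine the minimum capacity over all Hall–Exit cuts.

Augment Hall→StairC→C1→Exit: bottleneck 2, flow now 2.
Augment Hall→StairC→StairB→Exit: bottleneck 2, flow now 4.
Augment Hall→StairC→Lobby→Exit: bottleneck 2, flow now 6.
Augment Hall→C4→C1→Exit: bottleneck 2, flow now 8.
Augment Hall→C4→Lobby→Exit: bottleneck 2, flow now 10.
No augmenting path remains; maximum flow = 10.
By max-flow min-cut, the minimum cut capacity equals the max flow.
In the residual graph, reachable from Hall: {Hall, StairC, C5, C4, StairB, Lobby}.
Min-cut edges: StairC→C1 (2), C4→C1 (2), StairB→Exit (2), Lobby→Exit (4); capacity 2 + 2 + 2 + 4 = 10.

10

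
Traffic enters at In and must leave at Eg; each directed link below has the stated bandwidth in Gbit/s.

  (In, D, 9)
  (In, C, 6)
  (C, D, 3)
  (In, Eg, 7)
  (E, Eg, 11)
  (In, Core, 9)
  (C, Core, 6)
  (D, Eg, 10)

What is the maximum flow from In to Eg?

17

Augment In→Eg: bottleneck 7, flow now 7.
Augment In→D→Eg: bottleneck 9, flow now 16.
Augment In→C→D→Eg: bottleneck 1, flow now 17.
No augmenting path remains; maximum flow = 17.
In the residual graph, reachable from In: {In, Core, C, D}.
Min-cut edges: In→Eg (7), D→Eg (10); capacity 7 + 10 = 17.
This cut is saturated, so no flow can exceed 17.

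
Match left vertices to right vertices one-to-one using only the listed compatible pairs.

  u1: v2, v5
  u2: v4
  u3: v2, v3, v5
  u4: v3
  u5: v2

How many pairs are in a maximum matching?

4

Unit-capacity flow: source→left, listed edges, right→sink; max matching = max flow.
Augmenting path u1→v2 (+1); matched 1.
Augmenting path u2→v4 (+1); matched 2.
Augmenting path u3→v3 (+1); matched 3.
Augmenting path u4→v3→u3→v5 (+1); matched 4.
No augmenting path remains; maximum matching = 4.
König certificate: {u2, v2, v3, v5} is a vertex cover of size 4 (every listed pair touches it), so no matching can be larger.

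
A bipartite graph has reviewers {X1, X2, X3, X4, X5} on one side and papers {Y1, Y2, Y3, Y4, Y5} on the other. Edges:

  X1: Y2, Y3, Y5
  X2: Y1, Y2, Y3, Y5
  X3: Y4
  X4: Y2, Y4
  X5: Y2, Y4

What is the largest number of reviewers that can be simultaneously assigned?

Unit-capacity flow: source→left, listed edges, right→sink; max matching = max flow.
Augmenting path X1→Y2 (+1); matched 1.
Augmenting path X2→Y1 (+1); matched 2.
Augmenting path X3→Y4 (+1); matched 3.
Augmenting path X4→Y2→X1→Y3 (+1); matched 4.
No augmenting path remains; maximum matching = 4.
König certificate: {X1, X2, Y2, Y4} is a vertex cover of size 4 (every listed pair touches it), so no matching can be larger.

4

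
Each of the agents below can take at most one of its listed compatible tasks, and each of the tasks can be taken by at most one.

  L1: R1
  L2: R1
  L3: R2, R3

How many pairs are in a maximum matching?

2

Unit-capacity flow: source→left, listed edges, right→sink; max matching = max flow.
Augmenting path L1→R1 (+1); matched 1.
Augmenting path L3→R2 (+1); matched 2.
No augmenting path remains; maximum matching = 2.
König certificate: {L3, R1} is a vertex cover of size 2 (every listed pair touches it), so no matching can be larger.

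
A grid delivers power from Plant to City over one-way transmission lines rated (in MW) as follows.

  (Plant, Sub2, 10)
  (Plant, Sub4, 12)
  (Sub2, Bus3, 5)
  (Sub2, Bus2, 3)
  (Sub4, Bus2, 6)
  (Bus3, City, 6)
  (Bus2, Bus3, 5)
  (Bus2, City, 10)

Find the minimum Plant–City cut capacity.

14

Augment Plant→Sub2→Bus3→City: bottleneck 5, flow now 5.
Augment Plant→Sub2→Bus2→City: bottleneck 3, flow now 8.
Augment Plant→Sub4→Bus2→City: bottleneck 6, flow now 14.
No augmenting path remains; maximum flow = 14.
By max-flow min-cut, the minimum cut capacity equals the max flow.
In the residual graph, reachable from Plant: {Plant, Sub2, Sub4}.
Min-cut edges: Sub2→Bus3 (5), Sub2→Bus2 (3), Sub4→Bus2 (6); capacity 5 + 3 + 6 = 14.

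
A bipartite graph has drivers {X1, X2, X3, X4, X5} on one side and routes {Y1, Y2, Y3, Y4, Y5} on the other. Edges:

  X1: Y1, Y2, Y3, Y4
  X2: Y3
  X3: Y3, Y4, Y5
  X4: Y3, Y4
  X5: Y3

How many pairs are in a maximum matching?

Unit-capacity flow: source→left, listed edges, right→sink; max matching = max flow.
Augmenting path X1→Y1 (+1); matched 1.
Augmenting path X2→Y3 (+1); matched 2.
Augmenting path X3→Y4 (+1); matched 3.
Augmenting path X4→Y4→X3→Y5 (+1); matched 4.
No augmenting path remains; maximum matching = 4.
König certificate: {X1, X3, X4, Y3} is a vertex cover of size 4 (every listed pair touches it), so no matching can be larger.

4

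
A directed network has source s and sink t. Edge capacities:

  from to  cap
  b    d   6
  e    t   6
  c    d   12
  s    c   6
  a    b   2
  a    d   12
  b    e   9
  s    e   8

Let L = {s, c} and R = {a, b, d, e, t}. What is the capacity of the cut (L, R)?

20

Edges leaving {s, c}: s→e (8), c→d (12).
Cut capacity = 8 + 12 = 20.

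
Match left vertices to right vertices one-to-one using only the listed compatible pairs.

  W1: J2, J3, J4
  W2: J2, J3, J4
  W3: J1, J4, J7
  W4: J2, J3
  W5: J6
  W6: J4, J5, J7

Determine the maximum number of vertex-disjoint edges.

6

Unit-capacity flow: source→left, listed edges, right→sink; max matching = max flow.
Augmenting path W1→J2 (+1); matched 1.
Augmenting path W2→J3 (+1); matched 2.
Augmenting path W3→J1 (+1); matched 3.
Augmenting path W5→J6 (+1); matched 4.
Augmenting path W6→J4 (+1); matched 5.
Augmenting path W4→J2→W1→J4→W6→J5 (+1); matched 6.
No augmenting path remains; maximum matching = 6.
König certificate: {W1, W2, W3, W4, W5, W6} is a vertex cover of size 6 (every listed pair touches it), so no matching can be larger.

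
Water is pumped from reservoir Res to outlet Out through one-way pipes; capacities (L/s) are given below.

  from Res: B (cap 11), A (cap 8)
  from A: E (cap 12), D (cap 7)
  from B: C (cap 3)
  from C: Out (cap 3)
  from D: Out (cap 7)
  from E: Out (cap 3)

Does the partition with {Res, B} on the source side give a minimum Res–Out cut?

Given cut capacity: 8 + 3 = 11.
Augment Res→A→D→Out: bottleneck 7, flow now 7.
Augment Res→A→E→Out: bottleneck 1, flow now 8.
Augment Res→B→C→Out: bottleneck 3, flow now 11.
No augmenting path remains; maximum flow = 11.
Cut capacity 11 equals the max flow, so it is a minimum cut.

Yes — it is a minimum cut (capacity 11).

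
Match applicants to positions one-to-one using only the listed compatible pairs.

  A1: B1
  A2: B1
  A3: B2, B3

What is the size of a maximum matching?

Unit-capacity flow: source→left, listed edges, right→sink; max matching = max flow.
Augmenting path A1→B1 (+1); matched 1.
Augmenting path A3→B2 (+1); matched 2.
No augmenting path remains; maximum matching = 2.
König certificate: {A3, B1} is a vertex cover of size 2 (every listed pair touches it), so no matching can be larger.

2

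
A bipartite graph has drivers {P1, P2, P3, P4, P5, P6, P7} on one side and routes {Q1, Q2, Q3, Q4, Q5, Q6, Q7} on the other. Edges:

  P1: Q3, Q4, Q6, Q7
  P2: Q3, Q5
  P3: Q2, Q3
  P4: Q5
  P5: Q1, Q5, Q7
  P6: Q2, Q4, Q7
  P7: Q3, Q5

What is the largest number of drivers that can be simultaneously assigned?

6

Unit-capacity flow: source→left, listed edges, right→sink; max matching = max flow.
Augmenting path P1→Q3 (+1); matched 1.
Augmenting path P2→Q5 (+1); matched 2.
Augmenting path P3→Q2 (+1); matched 3.
Augmenting path P5→Q1 (+1); matched 4.
Augmenting path P6→Q4 (+1); matched 5.
Augmenting path P7→Q3→P1→Q6 (+1); matched 6.
No augmenting path remains; maximum matching = 6.
König certificate: {P1, P3, P5, P6, Q3, Q5} is a vertex cover of size 6 (every listed pair touches it), so no matching can be larger.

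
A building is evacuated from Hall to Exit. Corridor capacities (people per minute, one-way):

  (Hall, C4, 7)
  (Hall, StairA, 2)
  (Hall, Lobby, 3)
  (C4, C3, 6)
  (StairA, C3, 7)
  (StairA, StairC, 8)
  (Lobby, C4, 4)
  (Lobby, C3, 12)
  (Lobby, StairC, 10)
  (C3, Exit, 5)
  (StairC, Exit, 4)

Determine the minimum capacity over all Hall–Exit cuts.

Augment Hall→C4→C3→Exit: bottleneck 5, flow now 5.
Augment Hall→StairA→StairC→Exit: bottleneck 2, flow now 7.
Augment Hall→Lobby→StairC→Exit: bottleneck 2, flow now 9.
No augmenting path remains; maximum flow = 9.
By max-flow min-cut, the minimum cut capacity equals the max flow.
In the residual graph, reachable from Hall: {Hall, C4, StairA, Lobby, C3, StairC}.
Min-cut edges: C3→Exit (5), StairC→Exit (4); capacity 5 + 4 = 9.

9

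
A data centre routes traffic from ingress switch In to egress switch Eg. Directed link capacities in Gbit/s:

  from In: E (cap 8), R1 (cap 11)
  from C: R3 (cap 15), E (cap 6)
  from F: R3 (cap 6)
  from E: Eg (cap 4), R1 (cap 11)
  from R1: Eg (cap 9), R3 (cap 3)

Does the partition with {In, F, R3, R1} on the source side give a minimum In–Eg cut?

No — its capacity is 17, but the minimum cut has capacity 13.

Given cut capacity: 8 + 9 = 17.
Augment In→E→Eg: bottleneck 4, flow now 4.
Augment In→R1→Eg: bottleneck 9, flow now 13.
No augmenting path remains; maximum flow = 13.
In the residual graph, reachable from In: {In, R3, E, R1}.
Min-cut edges: E→Eg (4), R1→Eg (9); capacity 4 + 9 = 13.
Cut capacity 17 exceeds the max flow 13, so it is not minimum.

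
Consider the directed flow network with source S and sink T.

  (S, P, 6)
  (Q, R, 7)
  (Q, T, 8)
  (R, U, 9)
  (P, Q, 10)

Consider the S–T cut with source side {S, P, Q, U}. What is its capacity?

Edges leaving {S, P, Q, U}: Q→R (7), Q→T (8).
Cut capacity = 7 + 8 = 15.

15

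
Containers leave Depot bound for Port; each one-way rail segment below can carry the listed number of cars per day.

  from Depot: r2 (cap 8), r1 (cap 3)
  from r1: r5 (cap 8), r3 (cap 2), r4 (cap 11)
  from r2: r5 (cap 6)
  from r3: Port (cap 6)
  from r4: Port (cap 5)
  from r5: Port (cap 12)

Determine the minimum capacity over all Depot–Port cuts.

Augment Depot→r1→r3→Port: bottleneck 2, flow now 2.
Augment Depot→r1→r4→Port: bottleneck 1, flow now 3.
Augment Depot→r2→r5→Port: bottleneck 6, flow now 9.
No augmenting path remains; maximum flow = 9.
By max-flow min-cut, the minimum cut capacity equals the max flow.
In the residual graph, reachable from Depot: {Depot, r2}.
Min-cut edges: Depot→r1 (3), r2→r5 (6); capacity 3 + 6 = 9.

9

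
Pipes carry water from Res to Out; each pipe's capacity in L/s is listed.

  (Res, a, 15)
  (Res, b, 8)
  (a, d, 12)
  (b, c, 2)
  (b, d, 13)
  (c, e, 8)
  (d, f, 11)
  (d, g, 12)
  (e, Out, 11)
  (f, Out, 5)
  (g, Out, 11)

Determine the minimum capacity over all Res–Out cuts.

Augment Res→a→d→f→Out: bottleneck 5, flow now 5.
Augment Res→a→d→g→Out: bottleneck 7, flow now 12.
Augment Res→b→c→e→Out: bottleneck 2, flow now 14.
Augment Res→b→d→g→Out: bottleneck 4, flow now 18.
No augmenting path remains; maximum flow = 18.
By max-flow min-cut, the minimum cut capacity equals the max flow.
In the residual graph, reachable from Res: {Res, a, b, d, f, g}.
Min-cut edges: b→c (2), f→Out (5), g→Out (11); capacity 2 + 5 + 11 = 18.

18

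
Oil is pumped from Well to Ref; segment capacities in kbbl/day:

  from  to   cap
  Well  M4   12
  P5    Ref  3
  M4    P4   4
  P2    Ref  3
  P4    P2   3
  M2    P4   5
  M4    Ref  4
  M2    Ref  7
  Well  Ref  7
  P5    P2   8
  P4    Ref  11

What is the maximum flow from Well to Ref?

Augment Well→Ref: bottleneck 7, flow now 7.
Augment Well→M4→Ref: bottleneck 4, flow now 11.
Augment Well→M4→P4→Ref: bottleneck 4, flow now 15.
No augmenting path remains; maximum flow = 15.
In the residual graph, reachable from Well: {Well, M4}.
Min-cut edges: Well→Ref (7), M4→P4 (4), M4→Ref (4); capacity 7 + 4 + 4 = 15.
This cut is saturated, so no flow can exceed 15.

15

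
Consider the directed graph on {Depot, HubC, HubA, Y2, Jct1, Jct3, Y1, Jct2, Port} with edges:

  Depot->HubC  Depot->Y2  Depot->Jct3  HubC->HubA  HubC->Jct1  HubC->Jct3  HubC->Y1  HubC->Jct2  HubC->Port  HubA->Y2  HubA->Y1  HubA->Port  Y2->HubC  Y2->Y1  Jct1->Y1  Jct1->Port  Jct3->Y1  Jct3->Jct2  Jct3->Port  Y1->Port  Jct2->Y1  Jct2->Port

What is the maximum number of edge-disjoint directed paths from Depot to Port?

3

Assign every edge capacity 1; by Menger, the answer equals the max flow.
Path Depot→HubC→Port (+1); total 1.
Path Depot→Jct3→Port (+1); total 2.
Path Depot→Y2→Y1→Port (+1); total 3.
No residual Depot→Port path; max flow = 3.
Certifying cut of size 3: {Depot→HubC, Depot→Jct3, Depot→Y2}.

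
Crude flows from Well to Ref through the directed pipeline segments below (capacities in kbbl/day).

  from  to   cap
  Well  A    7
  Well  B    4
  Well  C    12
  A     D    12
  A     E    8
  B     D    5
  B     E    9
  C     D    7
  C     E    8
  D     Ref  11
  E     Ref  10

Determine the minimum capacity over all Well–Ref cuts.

Augment Well→A→D→Ref: bottleneck 7, flow now 7.
Augment Well→B→D→Ref: bottleneck 4, flow now 11.
Augment Well→C→E→Ref: bottleneck 8, flow now 19.
Augment Well→C→D→A→E→Ref: bottleneck 2, flow now 21. (uses reverse residual edge)
No augmenting path remains; maximum flow = 21.
By max-flow min-cut, the minimum cut capacity equals the max flow.
In the residual graph, reachable from Well: {Well, A, B, C, D, E}.
Min-cut edges: D→Ref (11), E→Ref (10); capacity 11 + 10 = 21.

21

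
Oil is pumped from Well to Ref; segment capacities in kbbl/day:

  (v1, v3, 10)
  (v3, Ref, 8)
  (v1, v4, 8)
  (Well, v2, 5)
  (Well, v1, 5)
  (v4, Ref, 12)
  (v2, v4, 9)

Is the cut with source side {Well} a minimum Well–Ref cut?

Given cut capacity: 5 + 5 = 10.
Augment Well→v1→v3→Ref: bottleneck 5, flow now 5.
Augment Well→v2→v4→Ref: bottleneck 5, flow now 10.
No augmenting path remains; maximum flow = 10.
Cut capacity 10 equals the max flow, so it is a minimum cut.

Yes — it is a minimum cut (capacity 10).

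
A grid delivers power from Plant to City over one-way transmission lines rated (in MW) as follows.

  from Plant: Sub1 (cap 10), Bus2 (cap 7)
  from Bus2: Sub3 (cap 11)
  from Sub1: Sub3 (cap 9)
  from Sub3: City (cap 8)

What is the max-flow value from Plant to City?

8

Augment Plant→Bus2→Sub3→City: bottleneck 7, flow now 7.
Augment Plant→Sub1→Sub3→City: bottleneck 1, flow now 8.
No augmenting path remains; maximum flow = 8.
In the residual graph, reachable from Plant: {Plant, Bus2, Sub1, Sub3}.
Min-cut edges: Sub3→City (8); capacity 8 = 8.
This cut is saturated, so no flow can exceed 8.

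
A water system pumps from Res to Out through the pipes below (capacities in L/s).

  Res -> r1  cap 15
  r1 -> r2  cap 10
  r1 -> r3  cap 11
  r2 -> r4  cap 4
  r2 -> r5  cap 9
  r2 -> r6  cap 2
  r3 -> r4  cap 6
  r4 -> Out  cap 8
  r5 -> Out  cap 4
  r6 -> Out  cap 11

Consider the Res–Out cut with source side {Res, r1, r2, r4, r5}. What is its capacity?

Edges leaving {Res, r1, r2, r4, r5}: r1→r3 (11), r2→r6 (2), r4→Out (8), r5→Out (4).
Cut capacity = 11 + 2 + 8 + 4 = 25.

25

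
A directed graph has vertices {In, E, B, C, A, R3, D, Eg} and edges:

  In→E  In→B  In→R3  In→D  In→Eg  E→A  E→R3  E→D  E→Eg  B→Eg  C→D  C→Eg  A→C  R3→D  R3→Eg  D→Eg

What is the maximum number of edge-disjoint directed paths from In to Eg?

Assign every edge capacity 1; by Menger, the answer equals the max flow.
Path In→Eg (+1); total 1.
Path In→E→Eg (+1); total 2.
Path In→B→Eg (+1); total 3.
Path In→R3→Eg (+1); total 4.
Path In→D→Eg (+1); total 5.
No residual In→Eg path; max flow = 5.
Certifying cut of size 5: {In→B, In→D, In→E, In→Eg, In→R3}.

5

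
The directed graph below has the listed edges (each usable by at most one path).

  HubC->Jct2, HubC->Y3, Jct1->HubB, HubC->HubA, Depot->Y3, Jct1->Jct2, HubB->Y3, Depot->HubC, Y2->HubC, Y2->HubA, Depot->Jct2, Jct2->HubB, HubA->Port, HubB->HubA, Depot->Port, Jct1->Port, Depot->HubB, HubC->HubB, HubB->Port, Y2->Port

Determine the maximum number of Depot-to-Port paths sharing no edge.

Assign every edge capacity 1; by Menger, the answer equals the max flow.
Path Depot→Port (+1); total 1.
Path Depot→HubB→Port (+1); total 2.
Path Depot→HubC→HubA→Port (+1); total 3.
No residual Depot→Port path; max flow = 3.
Certifying cut of size 3: {Depot→Port, HubA→Port, HubB→Port}.

3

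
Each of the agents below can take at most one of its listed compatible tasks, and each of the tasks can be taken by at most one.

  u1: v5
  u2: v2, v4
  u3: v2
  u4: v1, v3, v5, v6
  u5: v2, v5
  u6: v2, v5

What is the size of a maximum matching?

Unit-capacity flow: source→left, listed edges, right→sink; max matching = max flow.
Augmenting path u1→v5 (+1); matched 1.
Augmenting path u2→v2 (+1); matched 2.
Augmenting path u4→v1 (+1); matched 3.
Augmenting path u3→v2→u2→v4 (+1); matched 4.
No augmenting path remains; maximum matching = 4.
König certificate: {u2, u4, v2, v5} is a vertex cover of size 4 (every listed pair touches it), so no matching can be larger.

4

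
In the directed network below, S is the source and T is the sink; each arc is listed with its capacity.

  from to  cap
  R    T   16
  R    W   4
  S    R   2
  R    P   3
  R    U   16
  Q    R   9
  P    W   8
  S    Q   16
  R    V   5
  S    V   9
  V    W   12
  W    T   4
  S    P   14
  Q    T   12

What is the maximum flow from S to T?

Augment S→Q→T: bottleneck 12, flow now 12.
Augment S→R→T: bottleneck 2, flow now 14.
Augment S→P→W→T: bottleneck 4, flow now 18.
Augment S→Q→R→T: bottleneck 4, flow now 22.
No augmenting path remains; maximum flow = 22.
In the residual graph, reachable from S: {S, P, V, W}.
Min-cut edges: S→Q (16), S→R (2), W→T (4); capacity 16 + 2 + 4 = 22.
This cut is saturated, so no flow can exceed 22.

22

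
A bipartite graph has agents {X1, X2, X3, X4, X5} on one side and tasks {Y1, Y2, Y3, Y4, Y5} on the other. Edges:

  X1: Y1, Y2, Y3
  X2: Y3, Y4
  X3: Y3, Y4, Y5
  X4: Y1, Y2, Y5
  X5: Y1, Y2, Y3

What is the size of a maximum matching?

Unit-capacity flow: source→left, listed edges, right→sink; max matching = max flow.
Augmenting path X1→Y1 (+1); matched 1.
Augmenting path X2→Y3 (+1); matched 2.
Augmenting path X3→Y4 (+1); matched 3.
Augmenting path X4→Y2 (+1); matched 4.
Augmenting path X5→Y2→X4→Y5 (+1); matched 5.
No augmenting path remains; maximum matching = 5.
König certificate: {X1, X2, X3, X4, X5} is a vertex cover of size 5 (every listed pair touches it), so no matching can be larger.

5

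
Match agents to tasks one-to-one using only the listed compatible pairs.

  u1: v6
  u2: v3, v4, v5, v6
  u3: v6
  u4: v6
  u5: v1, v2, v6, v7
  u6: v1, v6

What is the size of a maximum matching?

4

Unit-capacity flow: source→left, listed edges, right→sink; max matching = max flow.
Augmenting path u1→v6 (+1); matched 1.
Augmenting path u2→v3 (+1); matched 2.
Augmenting path u5→v1 (+1); matched 3.
Augmenting path u6→v1→u5→v2 (+1); matched 4.
No augmenting path remains; maximum matching = 4.
König certificate: {u2, u5, u6, v6} is a vertex cover of size 4 (every listed pair touches it), so no matching can be larger.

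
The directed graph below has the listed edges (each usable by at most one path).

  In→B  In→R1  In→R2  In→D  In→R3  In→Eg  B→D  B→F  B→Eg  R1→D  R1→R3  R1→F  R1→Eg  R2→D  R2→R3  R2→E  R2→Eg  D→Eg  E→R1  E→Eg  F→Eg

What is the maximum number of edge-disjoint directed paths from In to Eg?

Assign every edge capacity 1; by Menger, the answer equals the max flow.
Path In→Eg (+1); total 1.
Path In→B→Eg (+1); total 2.
Path In→R1→Eg (+1); total 3.
Path In→R2→Eg (+1); total 4.
Path In→D→Eg (+1); total 5.
No residual In→Eg path; max flow = 5.
Certifying cut of size 5: {In→B, In→D, In→Eg, In→R1, In→R2}.

5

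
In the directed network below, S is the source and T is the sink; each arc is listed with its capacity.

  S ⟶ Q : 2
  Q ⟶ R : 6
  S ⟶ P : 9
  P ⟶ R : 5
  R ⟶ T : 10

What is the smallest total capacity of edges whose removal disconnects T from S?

Augment S→P→R→T: bottleneck 5, flow now 5.
Augment S→Q→R→T: bottleneck 2, flow now 7.
No augmenting path remains; maximum flow = 7.
By max-flow min-cut, the minimum cut capacity equals the max flow.
In the residual graph, reachable from S: {S, P}.
Min-cut edges: S→Q (2), P→R (5); capacity 2 + 5 = 7.

7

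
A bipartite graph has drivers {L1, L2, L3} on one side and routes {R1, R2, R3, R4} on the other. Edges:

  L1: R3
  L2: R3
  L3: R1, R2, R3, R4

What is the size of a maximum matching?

Unit-capacity flow: source→left, listed edges, right→sink; max matching = max flow.
Augmenting path L1→R3 (+1); matched 1.
Augmenting path L3→R1 (+1); matched 2.
No augmenting path remains; maximum matching = 2.
König certificate: {L3, R3} is a vertex cover of size 2 (every listed pair touches it), so no matching can be larger.

2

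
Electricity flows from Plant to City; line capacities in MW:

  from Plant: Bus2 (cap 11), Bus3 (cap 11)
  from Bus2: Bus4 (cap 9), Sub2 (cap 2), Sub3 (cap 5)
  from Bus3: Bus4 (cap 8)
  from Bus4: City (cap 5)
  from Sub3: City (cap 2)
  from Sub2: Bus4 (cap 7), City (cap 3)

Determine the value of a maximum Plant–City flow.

Augment Plant→Bus2→Bus4→City: bottleneck 5, flow now 5.
Augment Plant→Bus2→Sub3→City: bottleneck 2, flow now 7.
Augment Plant→Bus2→Sub2→City: bottleneck 2, flow now 9.
No augmenting path remains; maximum flow = 9.
In the residual graph, reachable from Plant: {Plant, Bus2, Bus3, Bus4, Sub3}.
Min-cut edges: Bus2→Sub2 (2), Bus4→City (5), Sub3→City (2); capacity 2 + 5 + 2 = 9.
This cut is saturated, so no flow can exceed 9.

9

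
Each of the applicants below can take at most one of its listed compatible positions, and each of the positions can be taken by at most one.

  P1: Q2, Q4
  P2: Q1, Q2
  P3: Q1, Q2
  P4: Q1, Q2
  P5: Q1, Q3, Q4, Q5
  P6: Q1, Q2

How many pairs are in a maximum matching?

4

Unit-capacity flow: source→left, listed edges, right→sink; max matching = max flow.
Augmenting path P1→Q2 (+1); matched 1.
Augmenting path P2→Q1 (+1); matched 2.
Augmenting path P5→Q3 (+1); matched 3.
Augmenting path P3→Q2→P1→Q4 (+1); matched 4.
No augmenting path remains; maximum matching = 4.
König certificate: {P1, P5, Q1, Q2} is a vertex cover of size 4 (every listed pair touches it), so no matching can be larger.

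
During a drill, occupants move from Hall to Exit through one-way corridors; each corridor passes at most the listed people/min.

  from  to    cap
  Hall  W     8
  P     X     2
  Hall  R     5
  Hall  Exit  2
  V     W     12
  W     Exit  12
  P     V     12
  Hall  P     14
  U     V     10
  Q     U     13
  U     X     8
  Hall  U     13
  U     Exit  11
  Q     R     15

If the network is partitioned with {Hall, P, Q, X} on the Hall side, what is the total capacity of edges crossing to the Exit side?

Edges leaving {Hall, P, Q, X}: Hall→R (5), Hall→U (13), Hall→W (8), Hall→Exit (2), P→V (12), Q→R (15), Q→U (13).
Cut capacity = 5 + 13 + 8 + 2 + 12 + 15 + 13 = 68.

68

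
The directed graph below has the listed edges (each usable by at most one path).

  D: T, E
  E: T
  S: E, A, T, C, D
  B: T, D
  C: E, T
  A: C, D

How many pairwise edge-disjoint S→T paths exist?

4

Assign every edge capacity 1; by Menger, the answer equals the max flow.
Path S→T (+1); total 1.
Path S→C→T (+1); total 2.
Path S→D→T (+1); total 3.
Path S→E→T (+1); total 4.
No residual S→T path; max flow = 4.
Certifying cut of size 4: {C→T, D→T, E→T, S→T}.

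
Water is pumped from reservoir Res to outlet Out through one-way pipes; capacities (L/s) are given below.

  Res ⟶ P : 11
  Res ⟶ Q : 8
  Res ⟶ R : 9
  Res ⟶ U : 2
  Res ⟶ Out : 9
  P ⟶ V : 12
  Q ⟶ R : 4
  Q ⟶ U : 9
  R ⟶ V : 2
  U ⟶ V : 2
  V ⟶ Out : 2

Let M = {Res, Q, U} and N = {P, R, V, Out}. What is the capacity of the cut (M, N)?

Edges leaving {Res, Q, U}: Res→P (11), Res→R (9), Res→Out (9), Q→R (4), U→V (2).
Cut capacity = 11 + 9 + 9 + 4 + 2 = 35.

35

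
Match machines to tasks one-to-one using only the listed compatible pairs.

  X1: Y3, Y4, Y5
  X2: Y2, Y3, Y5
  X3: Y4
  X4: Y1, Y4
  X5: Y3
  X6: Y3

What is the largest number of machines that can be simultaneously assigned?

Unit-capacity flow: source→left, listed edges, right→sink; max matching = max flow.
Augmenting path X1→Y3 (+1); matched 1.
Augmenting path X2→Y2 (+1); matched 2.
Augmenting path X3→Y4 (+1); matched 3.
Augmenting path X4→Y1 (+1); matched 4.
Augmenting path X5→Y3→X1→Y5 (+1); matched 5.
No augmenting path remains; maximum matching = 5.
König certificate: {X1, X2, X3, X4, Y3} is a vertex cover of size 5 (every listed pair touches it), so no matching can be larger.

5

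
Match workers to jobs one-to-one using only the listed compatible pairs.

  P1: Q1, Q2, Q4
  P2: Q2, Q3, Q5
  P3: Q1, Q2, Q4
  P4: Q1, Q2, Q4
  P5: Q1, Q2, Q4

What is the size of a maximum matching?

Unit-capacity flow: source→left, listed edges, right→sink; max matching = max flow.
Augmenting path P1→Q1 (+1); matched 1.
Augmenting path P2→Q2 (+1); matched 2.
Augmenting path P3→Q4 (+1); matched 3.
Augmenting path P4→Q2→P2→Q3 (+1); matched 4.
No augmenting path remains; maximum matching = 4.
König certificate: {P2, Q1, Q2, Q4} is a vertex cover of size 4 (every listed pair touches it), so no matching can be larger.

4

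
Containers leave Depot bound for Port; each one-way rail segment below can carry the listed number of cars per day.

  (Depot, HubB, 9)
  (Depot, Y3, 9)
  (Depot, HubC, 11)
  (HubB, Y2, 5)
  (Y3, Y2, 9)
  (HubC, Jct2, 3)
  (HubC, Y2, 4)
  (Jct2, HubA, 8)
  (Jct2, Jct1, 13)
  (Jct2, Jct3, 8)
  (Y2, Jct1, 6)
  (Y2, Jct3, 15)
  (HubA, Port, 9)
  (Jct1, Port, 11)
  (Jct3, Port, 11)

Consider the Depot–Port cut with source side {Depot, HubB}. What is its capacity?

Edges leaving {Depot, HubB}: Depot→Y3 (9), Depot→HubC (11), HubB→Y2 (5).
Cut capacity = 9 + 11 + 5 = 25.

25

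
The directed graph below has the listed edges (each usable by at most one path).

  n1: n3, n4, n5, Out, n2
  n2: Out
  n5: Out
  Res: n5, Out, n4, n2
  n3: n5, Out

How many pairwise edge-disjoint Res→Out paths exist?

3

Assign every edge capacity 1; by Menger, the answer equals the max flow.
Path Res→Out (+1); total 1.
Path Res→n2→Out (+1); total 2.
Path Res→n5→Out (+1); total 3.
No residual Res→Out path; max flow = 3.
Certifying cut of size 3: {Res→Out, Res→n2, Res→n5}.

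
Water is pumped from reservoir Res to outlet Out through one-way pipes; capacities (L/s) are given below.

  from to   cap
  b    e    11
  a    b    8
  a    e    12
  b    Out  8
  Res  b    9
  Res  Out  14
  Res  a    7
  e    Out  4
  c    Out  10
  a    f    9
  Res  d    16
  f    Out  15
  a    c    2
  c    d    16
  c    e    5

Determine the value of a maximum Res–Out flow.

Augment Res→Out: bottleneck 14, flow now 14.
Augment Res→b→Out: bottleneck 8, flow now 22.
Augment Res→a→c→Out: bottleneck 2, flow now 24.
Augment Res→a→e→Out: bottleneck 4, flow now 28.
Augment Res→a→f→Out: bottleneck 1, flow now 29.
Augment Res→b→e→a→f→Out: bottleneck 1, flow now 30. (uses reverse residual edge)
No augmenting path remains; maximum flow = 30.
In the residual graph, reachable from Res: {Res, d}.
Min-cut edges: Res→a (7), Res→b (9), Res→Out (14); capacity 7 + 9 + 14 = 30.
This cut is saturated, so no flow can exceed 30.

30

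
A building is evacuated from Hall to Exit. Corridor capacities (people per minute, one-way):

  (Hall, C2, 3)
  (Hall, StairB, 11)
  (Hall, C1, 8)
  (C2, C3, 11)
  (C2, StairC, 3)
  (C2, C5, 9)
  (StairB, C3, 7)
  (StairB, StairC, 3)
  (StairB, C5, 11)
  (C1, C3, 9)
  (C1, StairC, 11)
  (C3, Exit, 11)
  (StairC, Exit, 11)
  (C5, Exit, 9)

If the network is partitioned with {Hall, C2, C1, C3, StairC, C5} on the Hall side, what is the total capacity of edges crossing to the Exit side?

Edges leaving {Hall, C2, C1, C3, StairC, C5}: Hall→StairB (11), C3→Exit (11), StairC→Exit (11), C5→Exit (9).
Cut capacity = 11 + 11 + 11 + 9 = 42.

42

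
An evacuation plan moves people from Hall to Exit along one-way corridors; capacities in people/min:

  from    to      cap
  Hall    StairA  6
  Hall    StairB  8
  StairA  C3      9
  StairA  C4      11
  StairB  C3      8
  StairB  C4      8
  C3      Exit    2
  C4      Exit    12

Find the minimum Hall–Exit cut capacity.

Augment Hall→StairA→C3→Exit: bottleneck 2, flow now 2.
Augment Hall→StairA→C4→Exit: bottleneck 4, flow now 6.
Augment Hall→StairB→C4→Exit: bottleneck 8, flow now 14.
No augmenting path remains; maximum flow = 14.
By max-flow min-cut, the minimum cut capacity equals the max flow.
In the residual graph, reachable from Hall: {Hall}.
Min-cut edges: Hall→StairA (6), Hall→StairB (8); capacity 6 + 8 = 14.

14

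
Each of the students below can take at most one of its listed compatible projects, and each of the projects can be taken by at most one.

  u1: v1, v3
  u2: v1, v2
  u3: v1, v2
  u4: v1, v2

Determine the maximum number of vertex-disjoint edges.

Unit-capacity flow: source→left, listed edges, right→sink; max matching = max flow.
Augmenting path u1→v1 (+1); matched 1.
Augmenting path u2→v2 (+1); matched 2.
Augmenting path u3→v1→u1→v3 (+1); matched 3.
No augmenting path remains; maximum matching = 3.
König certificate: {u1, v1, v2} is a vertex cover of size 3 (every listed pair touches it), so no matching can be larger.

3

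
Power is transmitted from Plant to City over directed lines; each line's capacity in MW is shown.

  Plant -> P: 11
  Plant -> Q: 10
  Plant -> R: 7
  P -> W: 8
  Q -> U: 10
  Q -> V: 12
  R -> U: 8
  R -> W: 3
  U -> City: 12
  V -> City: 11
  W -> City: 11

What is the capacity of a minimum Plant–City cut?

Augment Plant→P→W→City: bottleneck 8, flow now 8.
Augment Plant→Q→U→City: bottleneck 10, flow now 18.
Augment Plant→R→U→City: bottleneck 2, flow now 20.
Augment Plant→R→W→City: bottleneck 3, flow now 23.
Augment Plant→R→U→Q→V→City: bottleneck 2, flow now 25. (uses reverse residual edge)
No augmenting path remains; maximum flow = 25.
By max-flow min-cut, the minimum cut capacity equals the max flow.
In the residual graph, reachable from Plant: {Plant, P}.
Min-cut edges: Plant→Q (10), Plant→R (7), P→W (8); capacity 10 + 7 + 8 = 25.

25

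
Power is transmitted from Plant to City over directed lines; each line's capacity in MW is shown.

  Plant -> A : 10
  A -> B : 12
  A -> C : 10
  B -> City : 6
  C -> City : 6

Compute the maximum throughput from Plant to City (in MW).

Augment Plant→A→B→City: bottleneck 6, flow now 6.
Augment Plant→A→C→City: bottleneck 4, flow now 10.
No augmenting path remains; maximum flow = 10.
In the residual graph, reachable from Plant: {Plant}.
Min-cut edges: Plant→A (10); capacity 10 = 10.
This cut is saturated, so no flow can exceed 10.

10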